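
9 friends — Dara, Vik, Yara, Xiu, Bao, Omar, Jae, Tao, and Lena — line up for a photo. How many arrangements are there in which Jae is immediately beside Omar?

80640

Place the 7 others and the Jae-Omar pair as 8 objects in a line; the pair has 2 internal arrangements.
So the count is 2·(8)! = 80640.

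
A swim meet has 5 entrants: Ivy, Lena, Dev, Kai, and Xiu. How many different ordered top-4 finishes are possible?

120

This is an ordered selection of 4 from 5: P(5,4).
That gives 5 × 4 × 3 × 2 = 120.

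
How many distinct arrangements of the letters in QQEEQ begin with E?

4

With the first slot taken by E, it remains to arrange the other 4 letters (QQEQ).
Those 4 letters have Q appearing 3 times, giving (4)!/(3!) = 4.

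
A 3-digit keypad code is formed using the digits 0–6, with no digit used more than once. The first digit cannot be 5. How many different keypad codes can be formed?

The first digit has 7−1 = 6 choices (anything except 5).
The remaining 2 digits are filled from the other 6 symbols without repetition: 6 × 5 = 30.
Total: 6 × 30 = 180.

180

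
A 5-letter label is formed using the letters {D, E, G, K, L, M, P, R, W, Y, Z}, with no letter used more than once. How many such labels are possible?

55440

With no repetition, fill the 5 letters in order: 11 choices, then 10, down to 7.
That product is 11 × 10 × 9 × 8 × 7 = 55440.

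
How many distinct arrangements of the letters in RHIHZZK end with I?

180

Fix I in the last position and arrange the remaining 6 letters.
Those 6 letters have H appearing twice and Z appearing twice, giving (6)!/(2!·2!) = 180.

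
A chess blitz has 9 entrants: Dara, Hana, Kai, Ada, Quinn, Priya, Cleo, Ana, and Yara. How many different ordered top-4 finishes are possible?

There are 9 choices for 1st place, 8 for 2nd, and so on down to 6 for position 4.
That gives 9 × 8 × 7 × 6 = 3024.

3024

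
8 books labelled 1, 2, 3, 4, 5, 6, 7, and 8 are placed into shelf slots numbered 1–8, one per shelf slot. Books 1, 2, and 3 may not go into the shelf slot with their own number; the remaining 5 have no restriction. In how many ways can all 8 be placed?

Let Aᵢ (for i ∈ {1, 2, 3}) be the placements that put book i in its forbidden shelf slot. Any j of these fix j positions, leaving (8−j)! ways to fill the rest, and there are C(3,j) ways to pick which j.
By inclusion–exclusion, the number of valid placements is Σ_{j=0}^{3} (−1)^j C(3,j)·(8−j)!.
Computing: 40320 − 15120 + 2160 − 120 = 27240.

27240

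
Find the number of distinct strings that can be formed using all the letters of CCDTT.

30

CCDTT has 5 letters with C appearing twice and T appearing twice.
So there are 5! / (2!·2!) = 30 distinguishable arrangements.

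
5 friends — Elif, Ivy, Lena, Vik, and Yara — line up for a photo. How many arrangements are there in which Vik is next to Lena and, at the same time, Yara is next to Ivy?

24

Treat {Vik,Lena} as one block (2 orders) and {Yara,Ivy} as another (2 orders).
That leaves 3 units to arrange: 2 × 2 × 3! = 4 × 6 = 24.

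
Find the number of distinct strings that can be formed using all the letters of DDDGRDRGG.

1260

Letter multiplicities in DDDGRDRGG: D×4, G×3, R×2.
Dividing 9! = 362880 by 4!·3!·2! = 288 for the repeated letters gives 1260.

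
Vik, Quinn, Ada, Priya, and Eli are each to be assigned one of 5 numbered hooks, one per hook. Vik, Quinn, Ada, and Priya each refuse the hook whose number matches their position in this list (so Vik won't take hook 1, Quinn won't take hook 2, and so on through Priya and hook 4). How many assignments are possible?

53

Let Aᵢ (for 1 ≤ i ≤ 4) be the placements that put person i in their forbidden hook. Any j of these fix j positions, leaving (5−j)! ways to fill the rest, and there are C(4,j) ways to pick which j.
By inclusion–exclusion, the number of valid placements is Σ_{j=0}^{4} (−1)^j C(4,j)·(5−j)!.
Computing: 120 − 96 + 36 − 8 + 1 = 53.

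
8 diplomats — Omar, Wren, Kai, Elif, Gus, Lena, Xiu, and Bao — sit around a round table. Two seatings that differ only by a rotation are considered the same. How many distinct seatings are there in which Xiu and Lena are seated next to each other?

Glue Xiu and Lena into a block (2 internal orders). Seating 7 units around a circle gives (6)! arrangements.
So 2 × (6)! = 2 × 720 = 1440.

1440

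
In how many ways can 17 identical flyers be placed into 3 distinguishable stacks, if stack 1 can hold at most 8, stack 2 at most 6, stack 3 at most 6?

10

Without the upper bounds there are C(19,2) = 171 ways to split 17 among 3 stacks.
Subtract solutions that violate a single cap (substitute x_i' = x_i − (cap_i+1)): x_1 ≥ 9 gives C(10,2) = 45; x_2 ≥ 7 gives C(12,2) = 66; x_3 ≥ 7 gives C(12,2) = 66. Together 177.
Add back pairs where two caps are both exceeded: 3 + 3 + 10 = 16.
By inclusion–exclusion the count is 171 − 177 + 16 = 10.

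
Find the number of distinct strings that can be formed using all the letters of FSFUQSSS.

840

The 8 letters of FSFUQSSS have repeats: F appearing twice and S appearing 4 times.
So there are 8! / (4!·2!) = 840 distinguishable arrangements.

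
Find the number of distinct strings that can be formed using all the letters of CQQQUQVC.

840

Letter multiplicities in CQQQUQVC: C×2, Q×4, U×1, V×1.
So there are 8! / (4!·2!) = 840 distinguishable arrangements.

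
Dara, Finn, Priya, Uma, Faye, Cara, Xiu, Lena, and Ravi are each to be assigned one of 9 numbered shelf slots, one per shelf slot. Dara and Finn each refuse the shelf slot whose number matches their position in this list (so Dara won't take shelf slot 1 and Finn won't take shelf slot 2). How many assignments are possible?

Let Aᵢ (for i ∈ {1, 2}) be the placements that put person i in their forbidden shelf slot. Any j of these fix j positions, leaving (9−j)! ways to fill the rest, and there are C(2,j) ways to pick which j.
By inclusion–exclusion, the number of valid placements is Σ_{j=0}^{2} (−1)^j C(2,j)·(9−j)!.
Computing: 362880 − 80640 + 5040 = 287280.

287280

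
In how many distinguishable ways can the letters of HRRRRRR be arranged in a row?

7

HRRRRRR has 7 letters with R appearing 6 times.
Dividing 7! = 5040 by 6! = 720 for the repeated letters gives 7.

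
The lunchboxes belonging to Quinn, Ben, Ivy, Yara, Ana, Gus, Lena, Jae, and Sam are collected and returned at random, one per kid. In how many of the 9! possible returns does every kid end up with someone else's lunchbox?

This is the derangement count D_9: permutations of 9 items with no fixed point.
By inclusion–exclusion this is Σ_{j=0}^{9} (−1)^j C(9,j)·(9−j)!.
Computing: 362880 − 362880 + 181440 − 60480 + 15120 − 3024 + 504 − 72 + 9 − 1 = 133496.

133496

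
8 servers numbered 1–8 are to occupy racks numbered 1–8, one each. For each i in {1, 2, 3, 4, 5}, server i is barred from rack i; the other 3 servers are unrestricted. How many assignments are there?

21234

Let Aᵢ (for 1 ≤ i ≤ 5) be the placements that put server i in its forbidden rack. Any j of these fix j positions, leaving (8−j)! ways to fill the rest, and there are C(5,j) ways to pick which j.
By inclusion–exclusion, the number of valid placements is Σ_{j=0}^{5} (−1)^j C(5,j)·(8−j)!.
Computing: 40320 − 25200 + 7200 − 1200 + 120 − 6 = 21234.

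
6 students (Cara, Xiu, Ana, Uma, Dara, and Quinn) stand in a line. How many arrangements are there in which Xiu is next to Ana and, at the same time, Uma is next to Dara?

Treat {Xiu,Ana} as one block (2 orders) and {Uma,Dara} as another (2 orders).
That leaves 4 units to arrange: 2 × 2 × 4! = 4 × 24 = 96.

96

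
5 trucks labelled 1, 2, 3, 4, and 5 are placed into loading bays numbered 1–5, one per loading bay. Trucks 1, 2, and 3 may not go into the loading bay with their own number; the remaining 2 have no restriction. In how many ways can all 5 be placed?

64

Let Aᵢ (for i ∈ {1, 2, 3}) be the placements that put truck i in its forbidden loading bay. Any j of these fix j positions, leaving (5−j)! ways to fill the rest, and there are C(3,j) ways to pick which j.
By inclusion–exclusion, the number of valid placements is Σ_{j=0}^{3} (−1)^j C(3,j)·(5−j)!.
Computing: 120 − 72 + 18 − 2 = 64.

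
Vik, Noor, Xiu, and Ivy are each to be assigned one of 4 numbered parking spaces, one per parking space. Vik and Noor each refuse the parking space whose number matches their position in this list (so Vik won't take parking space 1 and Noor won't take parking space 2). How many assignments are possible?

Let Aᵢ (for i ∈ {1, 2}) be the placements that put person i in their forbidden parking space. Any j of these fix j positions, leaving (4−j)! ways to fill the rest, and there are C(2,j) ways to pick which j.
By inclusion–exclusion, the number of valid placements is Σ_{j=0}^{2} (−1)^j C(2,j)·(4−j)!.
Computing: 24 − 12 + 2 = 14.

14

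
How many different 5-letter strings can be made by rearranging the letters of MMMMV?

The 5 letters of MMMMV have repeats: M appearing 4 times.
Dividing 5! = 120 by 4! = 24 for the repeated letters gives 5.

5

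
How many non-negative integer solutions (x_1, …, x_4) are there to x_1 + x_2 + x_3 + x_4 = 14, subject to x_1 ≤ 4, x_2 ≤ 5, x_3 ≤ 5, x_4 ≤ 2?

By stars and bars, unrestricted non-negative solutions to x_1+…+x_4 = 14 number C(14+3,3) = 680.
Subtract solutions that violate a single cap (substitute x_i' = x_i − (cap_i+1)): x_1 ≥ 5 gives C(12,3) = 220; x_2 ≥ 6 gives C(11,3) = 165; x_3 ≥ 6 gives C(11,3) = 165; x_4 ≥ 3 gives C(14,3) = 364. Together 914.
Add back pairs where two caps are both exceeded: 20 + 20 + 84 + 10 + 56 + 56 = 246.
Subtract triples: 0 + 1 + 1 + 0 = 2.
By inclusion–exclusion the count is 680 − 914 + 246 − 2 = 10.

10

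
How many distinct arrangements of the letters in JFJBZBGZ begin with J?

With the first slot taken by J, it remains to arrange the other 7 letters (FJBZBGZ).
Those 7 letters have B appearing twice and Z appearing twice, giving (7)!/(2!·2!) = 1260.

1260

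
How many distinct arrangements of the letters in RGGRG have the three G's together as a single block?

Treat the 3 copies of G as a single block. The multiset to arrange is then {GGG, R, R}, 3 items in all.
That gives (3)!/(2!) = 3 arrangements.

3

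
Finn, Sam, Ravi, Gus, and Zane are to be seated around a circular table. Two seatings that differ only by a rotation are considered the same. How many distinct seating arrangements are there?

24

Fix one person's seat to break rotational symmetry; the remaining 4 people can be arranged in (4)! = 24 ways.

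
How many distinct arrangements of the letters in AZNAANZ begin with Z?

60

Fix Z in the first position and arrange the remaining 6 letters.
Those 6 letters have A appearing 3 times and N appearing twice, giving (6)!/(3!·2!) = 60.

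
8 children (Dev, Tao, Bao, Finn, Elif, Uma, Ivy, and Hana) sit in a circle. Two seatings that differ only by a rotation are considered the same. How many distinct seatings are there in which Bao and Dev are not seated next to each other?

3600

All circular seatings of 8 people number (7)! = 5040.
Those with Bao next to Dev: fuse the pair into one unit and seat 7 units around a circle — 2·(6)! = 1440.
Subtracting, 5040 − 1440 = 3600.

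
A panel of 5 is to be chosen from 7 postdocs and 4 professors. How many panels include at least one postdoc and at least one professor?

441

Total 5-person selections from all 11: C(11,5) = 462.
Subtract selections that omit an entire group: no postdocs → C(4,5) = 0; no professors → C(7,5) = 21.
Both groups omitted at once is impossible, so 462 − 21 = 441.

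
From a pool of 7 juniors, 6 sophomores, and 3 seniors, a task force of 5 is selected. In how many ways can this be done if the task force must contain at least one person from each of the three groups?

2730

Unrestricted: C(16,5) = 4368 ways to pick any 5 of the 16.
Selections missing a whole group: no juniors → C(9,5) = 126; no sophomores → C(10,5) = 252; no seniors → C(13,5) = 1287.
Add back selections omitting two groups (i.e. drawn from a single group): C(7,5) + C(6,5) + C(3,5) = 27.
By inclusion–exclusion: 4368 − 1665 + 27 = 2730.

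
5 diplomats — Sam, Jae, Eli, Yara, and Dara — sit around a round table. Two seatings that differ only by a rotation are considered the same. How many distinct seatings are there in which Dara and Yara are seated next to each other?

12

Treat {Dara, Yara} as one unit (2 internal orders) and seat the resulting 4 units around the table: (3)! circular arrangements.
So 2 × (3)! = 2 × 6 = 12.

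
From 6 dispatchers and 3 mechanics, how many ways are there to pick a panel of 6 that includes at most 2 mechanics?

64

Split by how many mechanics are chosen (0 through 2).
Sum: C(3,0)·C(6,6) + C(3,1)·C(6,5) + C(3,2)·C(6,4) = 1 + 18 + 45 = 64.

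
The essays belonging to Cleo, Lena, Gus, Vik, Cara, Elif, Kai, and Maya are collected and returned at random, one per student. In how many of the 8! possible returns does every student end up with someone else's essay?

This is the derangement count D_8: permutations of 8 items with no fixed point.
By inclusion–exclusion this is Σ_{j=0}^{8} (−1)^j C(8,j)·(8−j)!.
Computing: 40320 − 40320 + 20160 − 6720 + 1680 − 336 + 56 − 8 + 1 = 14833.

14833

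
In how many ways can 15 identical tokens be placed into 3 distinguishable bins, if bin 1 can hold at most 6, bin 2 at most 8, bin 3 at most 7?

By stars and bars, unrestricted non-negative solutions to x_1+…+x_3 = 15 number C(15+2,2) = 136.
Subtract solutions that violate a single cap (substitute x_i' = x_i − (cap_i+1)): x_1 ≥ 7 gives C(10,2) = 45; x_2 ≥ 9 gives C(8,2) = 28; x_3 ≥ 8 gives C(9,2) = 36. Together 109.
Add back pairs where two caps are both exceeded: 0 + 1 + 0 = 1.
By inclusion–exclusion the count is 136 − 109 + 1 = 28.

28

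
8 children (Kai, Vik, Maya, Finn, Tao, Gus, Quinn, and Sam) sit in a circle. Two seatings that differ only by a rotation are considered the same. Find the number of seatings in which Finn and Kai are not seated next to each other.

3600

Without the restriction there are (7)! = 5040 seatings.
Those with Finn next to Kai: fuse the pair into one unit and seat 7 units around a circle — 2·(6)! = 1440.
Subtracting, 5040 − 1440 = 3600.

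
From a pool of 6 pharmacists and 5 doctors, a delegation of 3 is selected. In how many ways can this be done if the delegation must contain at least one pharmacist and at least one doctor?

135

Unrestricted: C(11,3) = 165 ways to pick any 3 of the 11.
Selections missing a whole group: no pharmacists → C(5,3) = 10; no doctors → C(6,3) = 20.
Both groups omitted at once is impossible, so 165 − 30 = 135.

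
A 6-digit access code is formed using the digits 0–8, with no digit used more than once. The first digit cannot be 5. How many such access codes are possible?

The first digit has 9−1 = 8 choices (anything except 5).
The remaining 5 digits are filled from the other 8 symbols without repetition: 8 × 7 × 6 × 5 × 4 = 6720.
Total: 8 × 6720 = 53760.

53760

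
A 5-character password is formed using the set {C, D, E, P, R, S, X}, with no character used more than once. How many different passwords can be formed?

With no repetition, fill the 5 characters in order: 7 choices, then 6, down to 3.
7 × 6 × 5 × 4 × 3 = 2520.

2520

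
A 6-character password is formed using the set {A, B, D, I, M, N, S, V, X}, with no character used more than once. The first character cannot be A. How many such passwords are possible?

53760

The first character has 9−1 = 8 choices (anything except A).
The remaining 5 characters are filled from the other 8 symbols without repetition: 8 × 7 × 6 × 5 × 4 = 6720.
Total: 8 × 6720 = 53760.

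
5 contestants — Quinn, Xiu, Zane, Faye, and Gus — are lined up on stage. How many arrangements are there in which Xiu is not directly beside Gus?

There are 5! = 120 arrangements in all. If Xiu and Gus are adjacent, merging them into one block gives 2·(4)! = 48 arrangements.
So 120 − 48 = 72 arrangements keep them apart.

72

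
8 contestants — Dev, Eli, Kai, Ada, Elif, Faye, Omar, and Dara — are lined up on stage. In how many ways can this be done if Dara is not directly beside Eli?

Of the 8! = 40320 arrangements, those with Dara and Eli adjacent number 2 × 7! = 10080 (treat the pair as a block with 2 internal orders).
So 40320 − 10080 = 30240 arrangements keep them apart.

30240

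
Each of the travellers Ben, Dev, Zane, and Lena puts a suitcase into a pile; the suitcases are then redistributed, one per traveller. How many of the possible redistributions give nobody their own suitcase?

9

This is the derangement count D_4: permutations of 4 items with no fixed point.
By inclusion–exclusion this is Σ_{j=0}^{4} (−1)^j C(4,j)·(4−j)!.
Computing: 24 − 24 + 12 − 4 + 1 = 9.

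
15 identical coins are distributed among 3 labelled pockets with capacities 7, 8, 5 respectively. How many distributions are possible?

Ignoring the caps, the number of non-negative solutions to x_1+…+x_3 = 15 is C(17,2) = 136.
Subtract solutions that violate a single cap (substitute x_i' = x_i − (cap_i+1)): x_1 ≥ 8 gives C(9,2) = 36; x_2 ≥ 9 gives C(8,2) = 28; x_3 ≥ 6 gives C(11,2) = 55. Together 119.
Add back pairs where two caps are both exceeded: 0 + 3 + 1 = 4.
By inclusion–exclusion the count is 136 − 119 + 4 = 21.

21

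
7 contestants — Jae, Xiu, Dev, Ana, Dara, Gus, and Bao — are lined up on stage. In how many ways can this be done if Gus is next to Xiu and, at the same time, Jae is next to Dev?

480

Treat {Gus,Xiu} as one block (2 orders) and {Jae,Dev} as another (2 orders).
That leaves 5 units to arrange: 2 × 2 × 5! = 4 × 120 = 480.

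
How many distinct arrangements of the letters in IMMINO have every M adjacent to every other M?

Treat the 2 copies of M as a single block. The multiset to arrange is then {MM, I, I, N, O}, 5 items in all.
That gives (5)!/(2!) = 60 arrangements.

60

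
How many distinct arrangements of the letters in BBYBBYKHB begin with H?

Fix H in the first position and arrange the remaining 8 letters.
Those 8 letters have B appearing 5 times and Y appearing twice, giving (8)!/(5!·2!) = 168.

168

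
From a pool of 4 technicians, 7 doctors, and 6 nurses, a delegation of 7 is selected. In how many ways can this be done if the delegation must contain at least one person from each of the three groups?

Unrestricted: C(17,7) = 19448 ways to pick any 7 of the 17.
Selections missing a whole group: no technicians → C(13,7) = 1716; no doctors → C(10,7) = 120; no nurses → C(11,7) = 330.
Add back selections omitting two groups (i.e. drawn from a single group): C(4,7) + C(7,7) + C(6,7) = 1.
By inclusion–exclusion: 19448 − 2166 + 1 = 17283.

17283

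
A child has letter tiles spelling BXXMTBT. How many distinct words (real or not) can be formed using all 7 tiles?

BXXMTBT has 7 letters with B appearing twice, T appearing twice, and X appearing twice.
Dividing 7! = 5040 by 2!·2!·2! = 8 for the repeated letters gives 630.

630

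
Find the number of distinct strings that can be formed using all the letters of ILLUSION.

10080

Letter multiplicities in ILLUSION: I×2, L×2, N×1, O×1, S×1, U×1.
Dividing 8! = 40320 by 2!·2! = 4 for the repeated letters gives 10080.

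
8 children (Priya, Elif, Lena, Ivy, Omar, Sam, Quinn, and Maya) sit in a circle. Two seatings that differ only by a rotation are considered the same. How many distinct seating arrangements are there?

5040

Seat Priya anywhere (absorbing the rotational symmetry), then permute the other 7: (7)! = 5040.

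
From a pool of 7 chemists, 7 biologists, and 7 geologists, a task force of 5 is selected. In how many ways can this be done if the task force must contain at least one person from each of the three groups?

With no constraint there are C(21,5) = 20349 possible selections.
Selections missing a whole group: no chemists → C(14,5) = 2002; no biologists → C(14,5) = 2002; no geologists → C(14,5) = 2002.
Add back selections omitting two groups (i.e. drawn from a single group): C(7,5) + C(7,5) + C(7,5) = 63.
By inclusion–exclusion: 20349 − 6006 + 63 = 14406.

14406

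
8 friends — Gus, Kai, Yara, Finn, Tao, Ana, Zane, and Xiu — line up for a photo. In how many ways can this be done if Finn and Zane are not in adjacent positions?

30240

There are 8! = 40320 arrangements in all. If Finn and Zane are adjacent, merging them into one block gives 2·(7)! = 10080 arrangements.
So 40320 − 10080 = 30240 arrangements keep them apart.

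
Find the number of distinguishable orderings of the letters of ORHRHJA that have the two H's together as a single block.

Treat the 2 copies of H as a single block. The multiset to arrange is then {HH, A, J, O, R, R}, 6 items in all.
That gives (6)!/(2!) = 360 arrangements.

360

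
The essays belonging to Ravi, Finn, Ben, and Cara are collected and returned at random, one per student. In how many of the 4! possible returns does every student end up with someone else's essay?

Let Aᵢ be the assignments in which student i gets their own essay. We want the size of the complement of A₁∪…∪A_4.
By inclusion–exclusion this is Σ_{j=0}^{4} (−1)^j C(4,j)·(4−j)!.
Computing: 24 − 24 + 12 − 4 + 1 = 9.

9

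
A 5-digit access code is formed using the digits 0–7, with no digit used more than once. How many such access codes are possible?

6720

Choose and order 5 of the 8 symbols: the first digit has 8 options, the next 7, and so on down to 4.
That product is 8 × 7 × 6 × 5 × 4 = 6720.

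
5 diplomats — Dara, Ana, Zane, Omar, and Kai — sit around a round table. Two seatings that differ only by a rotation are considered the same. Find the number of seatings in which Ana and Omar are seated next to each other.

12

Treat {Ana, Omar} as one unit (2 internal orders) and seat the resulting 4 units around the table: (3)! circular arrangements.
So 2 × (3)! = 2 × 6 = 12.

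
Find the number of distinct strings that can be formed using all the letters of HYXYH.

30

HYXYH has 5 letters with H appearing twice and Y appearing twice.
So there are 5! / (2!·2!) = 30 distinguishable arrangements.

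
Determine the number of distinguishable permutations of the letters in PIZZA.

The 5 letters of PIZZA have repeats: Z appearing twice.
Dividing 5! = 120 by 2! = 2 for the repeated letters gives 60.

60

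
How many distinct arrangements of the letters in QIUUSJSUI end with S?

Fix S in the last position and arrange the remaining 8 letters.
Those 8 letters have I appearing twice and U appearing 3 times, giving (8)!/(3!·2!) = 3360.

3360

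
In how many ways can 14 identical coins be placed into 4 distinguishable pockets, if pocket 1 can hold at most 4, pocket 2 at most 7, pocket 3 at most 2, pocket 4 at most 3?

By stars and bars, unrestricted non-negative solutions to x_1+…+x_4 = 14 number C(14+3,3) = 680.
Subtract solutions that violate a single cap (substitute x_i' = x_i − (cap_i+1)): x_1 ≥ 5 gives C(12,3) = 220; x_2 ≥ 8 gives C(9,3) = 84; x_3 ≥ 3 gives C(14,3) = 364; x_4 ≥ 4 gives C(13,3) = 286. Together 954.
Add back pairs where two caps are both exceeded: 4 + 84 + 56 + 20 + 10 + 120 = 294.
Subtract triples: 0 + 0 + 10 + 0 = 10.
By inclusion–exclusion the count is 680 − 954 + 294 − 10 = 10.

10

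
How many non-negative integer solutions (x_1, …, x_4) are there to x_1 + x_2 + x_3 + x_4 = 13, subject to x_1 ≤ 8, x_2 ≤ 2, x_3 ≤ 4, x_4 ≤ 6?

Ignoring the caps, the number of non-negative solutions to x_1+…+x_4 = 13 is C(16,3) = 560.
Subtract solutions that violate a single cap (substitute x_i' = x_i − (cap_i+1)): x_1 ≥ 9 gives C(7,3) = 35; x_2 ≥ 3 gives C(13,3) = 286; x_3 ≥ 5 gives C(11,3) = 165; x_4 ≥ 7 gives C(9,3) = 84. Together 570.
Add back pairs where two caps are both exceeded: 4 + 0 + 0 + 56 + 20 + 4 = 84.
By inclusion–exclusion the count is 560 − 570 + 84 = 74.

74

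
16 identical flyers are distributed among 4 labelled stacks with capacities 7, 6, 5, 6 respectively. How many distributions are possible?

146

By stars and bars, unrestricted non-negative solutions to x_1+…+x_4 = 16 number C(16+3,3) = 969.
Subtract solutions that violate a single cap (substitute x_i' = x_i − (cap_i+1)): x_1 ≥ 8 gives C(11,3) = 165; x_2 ≥ 7 gives C(12,3) = 220; x_3 ≥ 6 gives C(13,3) = 286; x_4 ≥ 7 gives C(12,3) = 220. Together 891.
Add back pairs where two caps are both exceeded: 4 + 10 + 4 + 20 + 10 + 20 = 68.
By inclusion–exclusion the count is 969 − 891 + 68 = 146.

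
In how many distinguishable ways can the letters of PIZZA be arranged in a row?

Letter multiplicities in PIZZA: A×1, I×1, P×1, Z×2.
Dividing 5! = 120 by 2! = 2 for the repeated letters gives 60.

60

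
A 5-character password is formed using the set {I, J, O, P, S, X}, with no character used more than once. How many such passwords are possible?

This is a permutation of 5 out of 6: P(6,5) = 6!/1!.
That product is 6 × 5 × 4 × 3 × 2 = 720.

720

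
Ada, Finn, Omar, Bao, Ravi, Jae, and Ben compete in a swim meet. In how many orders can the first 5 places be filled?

2520

There are 7 choices for 1st place, 6 for 2nd, and so on down to 3 for position 5.
That gives 7 × 6 × 5 × 4 × 3 = 2520.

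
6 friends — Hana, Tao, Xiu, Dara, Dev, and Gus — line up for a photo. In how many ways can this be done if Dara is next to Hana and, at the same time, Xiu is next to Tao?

Treat {Dara,Hana} as one block (2 orders) and {Xiu,Tao} as another (2 orders).
That leaves 4 units to arrange: 2 × 2 × 4! = 4 × 24 = 96.

96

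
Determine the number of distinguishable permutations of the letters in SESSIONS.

1680

The 8 letters of SESSIONS have repeats: S appearing 4 times.
So there are 8! / (4!) = 1680 distinguishable arrangements.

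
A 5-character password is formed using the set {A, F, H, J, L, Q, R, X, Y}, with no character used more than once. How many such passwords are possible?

With no repetition, fill the 5 characters in order: 9 choices, then 8, down to 5.
9 × 8 × 7 × 6 × 5 = 15120.

15120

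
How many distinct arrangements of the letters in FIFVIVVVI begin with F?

280

Fix F in the first position and arrange the remaining 8 letters.
Those 8 letters have I appearing 3 times and V appearing 4 times, giving (8)!/(4!·3!) = 280.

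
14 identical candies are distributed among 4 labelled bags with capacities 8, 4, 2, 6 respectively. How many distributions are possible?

Without the upper bounds there are C(17,3) = 680 ways to split 14 among 4 bags.
Subtract solutions that violate a single cap (substitute x_i' = x_i − (cap_i+1)): x_1 ≥ 9 gives C(8,3) = 56; x_2 ≥ 5 gives C(12,3) = 220; x_3 ≥ 3 gives C(14,3) = 364; x_4 ≥ 7 gives C(10,3) = 120. Together 760.
Add back pairs where two caps are both exceeded: 1 + 10 + 0 + 84 + 10 + 35 = 140.
By inclusion–exclusion the count is 680 − 760 + 140 = 60.

60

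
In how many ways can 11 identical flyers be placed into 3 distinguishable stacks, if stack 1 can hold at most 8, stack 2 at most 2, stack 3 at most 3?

By stars and bars, unrestricted non-negative solutions to x_1+…+x_3 = 11 number C(11+2,2) = 78.
Subtract solutions that violate a single cap (substitute x_i' = x_i − (cap_i+1)): x_1 ≥ 9 gives C(4,2) = 6; x_2 ≥ 3 gives C(10,2) = 45; x_3 ≥ 4 gives C(9,2) = 36. Together 87.
Add back pairs where two caps are both exceeded: 0 + 0 + 15 = 15.
By inclusion–exclusion the count is 78 − 87 + 15 = 6.

6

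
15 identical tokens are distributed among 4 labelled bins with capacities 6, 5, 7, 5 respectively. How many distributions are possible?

Ignoring the caps, the number of non-negative solutions to x_1+…+x_4 = 15 is C(18,3) = 816.
Subtract solutions that violate a single cap (substitute x_i' = x_i − (cap_i+1)): x_1 ≥ 7 gives C(11,3) = 165; x_2 ≥ 6 gives C(12,3) = 220; x_3 ≥ 8 gives C(10,3) = 120; x_4 ≥ 6 gives C(12,3) = 220. Together 725.
Add back pairs where two caps are both exceeded: 10 + 1 + 10 + 4 + 20 + 4 = 49.
By inclusion–exclusion the count is 816 − 725 + 49 = 140.

140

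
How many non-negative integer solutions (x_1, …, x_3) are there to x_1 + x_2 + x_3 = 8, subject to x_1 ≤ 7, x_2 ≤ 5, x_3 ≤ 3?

23

By stars and bars, unrestricted non-negative solutions to x_1+…+x_3 = 8 number C(8+2,2) = 45.
Subtract solutions that violate a single cap (substitute x_i' = x_i − (cap_i+1)): x_1 ≥ 8 gives C(2,2) = 1; x_2 ≥ 6 gives C(4,2) = 6; x_3 ≥ 4 gives C(6,2) = 15. Together 22.
No two caps can be exceeded simultaneously, so the pair terms are all 0.
By inclusion–exclusion the count is 45 − 22 + 0 = 23.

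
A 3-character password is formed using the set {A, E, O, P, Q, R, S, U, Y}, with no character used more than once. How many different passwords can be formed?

Choose and order 3 of the 9 symbols: the first character has 9 options, the next 8, then 7.
That product is 9 × 8 × 7 = 504.

504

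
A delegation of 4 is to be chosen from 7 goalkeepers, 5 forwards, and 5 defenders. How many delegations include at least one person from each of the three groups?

With no constraint there are C(17,4) = 2380 possible selections.
Selections missing a whole group: no goalkeepers → C(10,4) = 210; no forwards → C(12,4) = 495; no defenders → C(12,4) = 495.
Add back selections omitting two groups (i.e. drawn from a single group): C(7,4) + C(5,4) + C(5,4) = 45.
By inclusion–exclusion: 2380 − 1200 + 45 = 1225.

1225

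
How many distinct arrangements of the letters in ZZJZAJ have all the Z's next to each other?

12

Treat the 3 copies of Z as a single block. The multiset to arrange is then {ZZZ, A, J, J}, 4 items in all.
That gives (4)!/(2!) = 12 arrangements.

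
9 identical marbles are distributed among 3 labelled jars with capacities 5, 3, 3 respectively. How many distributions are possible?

Without the upper bounds there are C(11,2) = 55 ways to split 9 among 3 jars.
Subtract solutions that violate a single cap (substitute x_i' = x_i − (cap_i+1)): x_1 ≥ 6 gives C(5,2) = 10; x_2 ≥ 4 gives C(7,2) = 21; x_3 ≥ 4 gives C(7,2) = 21. Together 52.
Add back pairs where two caps are both exceeded: 0 + 0 + 3 = 3.
By inclusion–exclusion the count is 55 − 52 + 3 = 6.

6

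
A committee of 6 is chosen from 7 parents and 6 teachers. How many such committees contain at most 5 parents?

Split by how many parents are chosen (0 through 5).
Sum: C(7,0)·C(6,6) + C(7,1)·C(6,5) + C(7,2)·C(6,4) + C(7,3)·C(6,3) + C(7,4)·C(6,2) + C(7,5)·C(6,1) = 1 + 42 + 315 + 700 + 525 + 126 = 1709.

1709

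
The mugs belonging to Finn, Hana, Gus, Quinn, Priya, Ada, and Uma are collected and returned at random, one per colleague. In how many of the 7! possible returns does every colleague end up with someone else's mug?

1854

This is the derangement count D_7: permutations of 7 items with no fixed point.
By inclusion–exclusion this is Σ_{j=0}^{7} (−1)^j C(7,j)·(7−j)!.
Computing: 5040 − 5040 + 2520 − 840 + 210 − 42 + 7 − 1 = 1854.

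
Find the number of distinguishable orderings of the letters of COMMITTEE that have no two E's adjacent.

Total arrangements of COMMITTEE: 9!/(2!·2!·2!) = 45360.
If the two E's are adjacent, glue them into one block, leaving 8 items to arrange: (8)!/(2!·2!) = 10080 ways.
Subtracting, 45360 − 10080 = 35280 arrangements keep the E's apart.

35280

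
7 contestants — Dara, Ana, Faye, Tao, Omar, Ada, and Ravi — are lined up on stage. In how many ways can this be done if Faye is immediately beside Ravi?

Glue Faye and Ravi into one block (2 internal orders), leaving 6 units to arrange in a row.
So the count is 2·(6)! = 1440.

1440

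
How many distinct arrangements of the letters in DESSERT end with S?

With the last slot taken by S, it remains to arrange the other 6 letters (DESERT).
Those 6 letters have E appearing twice, giving (6)!/(2!) = 360.

360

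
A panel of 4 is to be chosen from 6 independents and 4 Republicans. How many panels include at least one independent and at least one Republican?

194

Total 4-person selections from all 10: C(10,4) = 210.
Subtract selections that omit an entire group: no independents → C(4,4) = 1; no Republicans → C(6,4) = 15.
Both groups omitted at once is impossible, so 210 − 16 = 194.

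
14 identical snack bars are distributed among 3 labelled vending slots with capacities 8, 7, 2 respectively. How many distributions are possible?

Without the upper bounds there are C(16,2) = 120 ways to split 14 among 3 vending slots.
Subtract solutions that violate a single cap (substitute x_i' = x_i − (cap_i+1)): x_1 ≥ 9 gives C(7,2) = 21; x_2 ≥ 8 gives C(8,2) = 28; x_3 ≥ 3 gives C(13,2) = 78. Together 127.
Add back pairs where two caps are both exceeded: 0 + 6 + 10 = 16.
By inclusion–exclusion the count is 120 − 127 + 16 = 9.

9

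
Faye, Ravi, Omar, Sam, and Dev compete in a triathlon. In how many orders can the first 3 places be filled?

This is an ordered selection of 3 from 5: P(5,3).
That gives 5 × 4 × 3 = 60.

60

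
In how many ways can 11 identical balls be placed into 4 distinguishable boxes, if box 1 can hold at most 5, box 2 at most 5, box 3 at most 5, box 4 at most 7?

Ignoring the caps, the number of non-negative solutions to x_1+…+x_4 = 11 is C(14,3) = 364.
Subtract solutions that violate a single cap (substitute x_i' = x_i − (cap_i+1)): x_1 ≥ 6 gives C(8,3) = 56; x_2 ≥ 6 gives C(8,3) = 56; x_3 ≥ 6 gives C(8,3) = 56; x_4 ≥ 8 gives C(6,3) = 20. Together 188.
No two caps can be exceeded simultaneously, so the pair terms are all 0.
By inclusion–exclusion the count is 364 − 188 + 0 = 176.

176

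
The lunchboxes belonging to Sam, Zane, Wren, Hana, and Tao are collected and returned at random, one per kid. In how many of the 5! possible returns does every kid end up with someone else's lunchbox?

Let Aᵢ be the assignments in which kid i gets their own lunchbox. We want the size of the complement of A₁∪…∪A_5.
By inclusion–exclusion this is Σ_{j=0}^{5} (−1)^j C(5,j)·(5−j)!.
Computing: 120 − 120 + 60 − 20 + 5 − 1 = 44.

44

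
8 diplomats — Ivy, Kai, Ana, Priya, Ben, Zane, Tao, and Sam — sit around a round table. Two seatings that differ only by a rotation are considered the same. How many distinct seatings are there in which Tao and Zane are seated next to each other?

Glue Tao and Zane into a block (2 internal orders). Seating 7 units around a circle gives (6)! arrangements.
So 2 × (6)! = 2 × 720 = 1440.

1440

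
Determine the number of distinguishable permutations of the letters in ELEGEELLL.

The 9 letters of ELEGEELLL have repeats: E appearing 4 times and L appearing 4 times.
The number of distinct arrangements is 9!/(4!·4!) = 362880/576 = 630.

630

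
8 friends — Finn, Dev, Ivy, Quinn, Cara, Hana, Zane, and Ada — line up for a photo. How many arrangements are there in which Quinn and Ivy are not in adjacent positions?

There are 8! = 40320 arrangements in all. If Quinn and Ivy are adjacent, merging them into one block gives 2·(7)! = 10080 arrangements.
So 40320 − 10080 = 30240 arrangements keep them apart.

30240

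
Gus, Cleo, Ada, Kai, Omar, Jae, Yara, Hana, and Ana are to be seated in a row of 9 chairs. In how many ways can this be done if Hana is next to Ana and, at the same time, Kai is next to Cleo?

20160

Treat {Hana,Ana} as one block (2 orders) and {Kai,Cleo} as another (2 orders).
That leaves 7 units to arrange: 2 × 2 × 7! = 4 × 5040 = 20160.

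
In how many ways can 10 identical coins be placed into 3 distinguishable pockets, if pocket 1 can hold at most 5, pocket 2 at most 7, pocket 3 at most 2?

Ignoring the caps, the number of non-negative solutions to x_1+…+x_3 = 10 is C(12,2) = 66.
Subtract solutions that violate a single cap (substitute x_i' = x_i − (cap_i+1)): x_1 ≥ 6 gives C(6,2) = 15; x_2 ≥ 8 gives C(4,2) = 6; x_3 ≥ 3 gives C(9,2) = 36. Together 57.
Add back pairs where two caps are both exceeded: 0 + 3 + 0 = 3.
By inclusion–exclusion the count is 66 − 57 + 3 = 12.

12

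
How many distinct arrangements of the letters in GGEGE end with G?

Fix G in the last position and arrange the remaining 4 letters.
Those 4 letters have E appearing twice and G appearing twice, giving (4)!/(2!·2!) = 6.

6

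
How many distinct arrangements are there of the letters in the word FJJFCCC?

210

The 7 letters of FJJFCCC have repeats: C appearing 3 times, F appearing twice, and J appearing twice.
Dividing 7! = 5040 by 3!·2!·2! = 24 for the repeated letters gives 210.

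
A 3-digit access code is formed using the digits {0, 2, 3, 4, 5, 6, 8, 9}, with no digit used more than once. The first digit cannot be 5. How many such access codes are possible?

The first digit has 8−1 = 7 choices (anything except 5).
The remaining 2 digits are filled from the other 7 symbols without repetition: 7 × 6 = 42.
Total: 7 × 42 = 294.

294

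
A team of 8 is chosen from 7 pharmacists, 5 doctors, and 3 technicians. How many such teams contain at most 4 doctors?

Split by how many doctors are chosen (0 through 4).
Sum: C(5,0)·C(10,8) + C(5,1)·C(10,7) + C(5,2)·C(10,6) + C(5,3)·C(10,5) + C(5,4)·C(10,4) = 45 + 600 + 2100 + 2520 + 1050 = 6315.

6315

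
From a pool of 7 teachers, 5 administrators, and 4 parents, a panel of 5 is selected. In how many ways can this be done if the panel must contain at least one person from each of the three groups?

3010

Total 5-person selections from all 16: C(16,5) = 4368.
Selections missing a whole group: no teachers → C(9,5) = 126; no administrators → C(11,5) = 462; no parents → C(12,5) = 792.
Add back selections omitting two groups (i.e. drawn from a single group): C(7,5) + C(5,5) + C(4,5) = 22.
By inclusion–exclusion: 4368 − 1380 + 22 = 3010.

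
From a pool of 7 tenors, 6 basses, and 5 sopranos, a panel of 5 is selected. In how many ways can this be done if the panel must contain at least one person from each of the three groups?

With no constraint there are C(18,5) = 8568 possible selections.
Subtract selections that omit an entire group: no tenors → C(11,5) = 462; no basses → C(12,5) = 792; no sopranos → C(13,5) = 1287.
Add back selections omitting two groups (i.e. drawn from a single group): C(7,5) + C(6,5) + C(5,5) = 28.
By inclusion–exclusion: 8568 − 2541 + 28 = 6055.

6055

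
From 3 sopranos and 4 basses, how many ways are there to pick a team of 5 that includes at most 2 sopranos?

Split by how many sopranos are chosen (0 through 2).
Sum: C(3,0)·C(4,5) + C(3,1)·C(4,4) + C(3,2)·C(4,3) = 0 + 3 + 12 = 15.

15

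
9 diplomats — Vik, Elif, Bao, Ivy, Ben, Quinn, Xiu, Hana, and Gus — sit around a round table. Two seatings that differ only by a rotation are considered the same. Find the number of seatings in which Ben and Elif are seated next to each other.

Treat {Ben, Elif} as one unit (2 internal orders) and seat the resulting 8 units around the table: (7)! circular arrangements.
So 2 × (7)! = 2 × 5040 = 10080.

10080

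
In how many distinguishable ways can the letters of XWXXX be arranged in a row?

5

The 5 letters of XWXXX have repeats: X appearing 4 times.
Dividing 5! = 120 by 4! = 24 for the repeated letters gives 5.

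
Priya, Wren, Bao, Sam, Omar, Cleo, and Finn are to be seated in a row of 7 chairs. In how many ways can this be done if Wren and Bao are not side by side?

3600

Of the 7! = 5040 arrangements, those with Wren and Bao adjacent number 2 × 6! = 1440 (treat the pair as a block with 2 internal orders).
So 5040 − 1440 = 3600 arrangements keep them apart.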